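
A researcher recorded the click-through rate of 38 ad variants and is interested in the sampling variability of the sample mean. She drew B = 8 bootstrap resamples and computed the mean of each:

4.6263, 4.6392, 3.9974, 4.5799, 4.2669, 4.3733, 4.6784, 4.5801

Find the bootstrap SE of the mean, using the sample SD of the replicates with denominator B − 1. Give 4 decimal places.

Bootstrap SE is the standard deviation of the 8 replicate means.
Mean of replicates: (4.6263 + 4.6392 + 3.9974 + 4.5799 + 4.2669 + 4.3733 + 4.6784 + 4.5801) / 8 = 35.74150 / 8 = 4.46769
Sum of squared deviations: (+0.15861)² + (+0.17151)² + (−0.47029)² + (+0.11221)² + (−0.20079)² + (−0.09439)² + (+0.21071)² + (+0.11241)² = 0.39460
Variance = 0.39460 / 7 = 0.05637
SE* = √0.05637

SE* = 0.2374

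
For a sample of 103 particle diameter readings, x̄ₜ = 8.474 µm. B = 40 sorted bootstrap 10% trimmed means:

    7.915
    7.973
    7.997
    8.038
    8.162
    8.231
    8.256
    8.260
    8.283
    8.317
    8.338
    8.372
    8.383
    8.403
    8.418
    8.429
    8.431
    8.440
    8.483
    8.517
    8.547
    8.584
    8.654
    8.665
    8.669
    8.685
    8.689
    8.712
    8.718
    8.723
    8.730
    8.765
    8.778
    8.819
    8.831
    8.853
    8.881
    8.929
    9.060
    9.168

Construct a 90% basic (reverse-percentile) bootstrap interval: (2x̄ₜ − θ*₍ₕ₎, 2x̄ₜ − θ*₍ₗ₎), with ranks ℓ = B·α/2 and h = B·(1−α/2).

Percentile endpoints at ranks 2 and 38: θ*₍2₎ = 7.973, θ*₍38₎ = 8.929.
Basic interval reflects these around x̄ₜ:
  lower = 2 × 8.474 − 8.929 = 8.019
  upper = 2 × 8.474 − 7.973 = 8.975

(8.019, 8.975)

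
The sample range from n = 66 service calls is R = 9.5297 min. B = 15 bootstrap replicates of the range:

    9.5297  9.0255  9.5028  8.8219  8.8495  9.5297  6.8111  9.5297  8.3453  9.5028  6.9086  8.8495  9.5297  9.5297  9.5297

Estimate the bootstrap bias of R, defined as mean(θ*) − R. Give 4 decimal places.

bias = −0.6100

mean(θ*) = (9.5297 + 9.0255 + 9.5028 + 8.8219 + 8.8495 + 9.5297 + 6.8111 + 9.5297 + 8.3453 + 9.5028 + 6.9086 + 8.8495 + 9.5297 + 9.5297 + 9.5297) / 15 = 8.91968
bias = 8.91968 − 9.5297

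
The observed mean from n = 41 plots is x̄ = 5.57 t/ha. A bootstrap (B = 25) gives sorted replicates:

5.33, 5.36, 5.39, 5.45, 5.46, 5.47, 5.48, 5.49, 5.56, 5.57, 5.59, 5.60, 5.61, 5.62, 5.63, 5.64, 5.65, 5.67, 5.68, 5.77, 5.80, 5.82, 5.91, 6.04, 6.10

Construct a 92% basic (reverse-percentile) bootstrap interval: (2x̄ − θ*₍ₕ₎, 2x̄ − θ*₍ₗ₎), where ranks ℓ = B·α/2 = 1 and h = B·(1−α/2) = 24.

Percentile endpoints at ranks 1 and 24: θ*₍1₎ = 5.33, θ*₍24₎ = 6.04.
Basic interval reflects these around x̄:
  lower = 2 × 5.57 − 6.04 = 5.10
  upper = 2 × 5.57 − 5.33 = 5.81

(5.10, 5.81)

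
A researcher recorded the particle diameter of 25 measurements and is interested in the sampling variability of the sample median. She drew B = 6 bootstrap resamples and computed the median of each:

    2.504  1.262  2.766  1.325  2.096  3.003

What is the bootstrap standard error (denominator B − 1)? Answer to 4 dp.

SE* = 0.7354

Bootstrap SE is the standard deviation of the 6 replicate medians.
Mean of replicates: (2.504 + 1.262 + 2.766 + 1.325 + 2.096 + 3.003) / 6 = 12.95600 / 6 = 2.15933
Sum of squared deviations: (+0.34467)² + (−0.89733)² + (+0.60667)² + (−0.83433)² + (−0.06333)² + (+0.84367)² = 2.70394
Variance = 2.70394 / 5 = 0.54079
SE* = √0.54079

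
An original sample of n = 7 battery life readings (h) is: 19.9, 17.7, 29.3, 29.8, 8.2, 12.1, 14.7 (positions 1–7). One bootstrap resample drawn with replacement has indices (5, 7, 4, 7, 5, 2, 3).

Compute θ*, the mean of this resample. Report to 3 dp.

θ* = 17.514

Resample values: 8.2, 14.7, 29.8, 14.7, 8.2, 17.7, 29.3.
Mean = (8.2 + 14.7 + 29.8 + 14.7 + 8.2 + 17.7 + 29.3) / 7 = 122.60 / 7 = 17.514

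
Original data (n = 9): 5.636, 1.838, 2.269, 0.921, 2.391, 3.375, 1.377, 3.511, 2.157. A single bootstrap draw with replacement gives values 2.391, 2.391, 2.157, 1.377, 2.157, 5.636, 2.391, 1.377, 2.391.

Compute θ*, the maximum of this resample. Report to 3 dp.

θ* = 5.636

Maximum = 5.636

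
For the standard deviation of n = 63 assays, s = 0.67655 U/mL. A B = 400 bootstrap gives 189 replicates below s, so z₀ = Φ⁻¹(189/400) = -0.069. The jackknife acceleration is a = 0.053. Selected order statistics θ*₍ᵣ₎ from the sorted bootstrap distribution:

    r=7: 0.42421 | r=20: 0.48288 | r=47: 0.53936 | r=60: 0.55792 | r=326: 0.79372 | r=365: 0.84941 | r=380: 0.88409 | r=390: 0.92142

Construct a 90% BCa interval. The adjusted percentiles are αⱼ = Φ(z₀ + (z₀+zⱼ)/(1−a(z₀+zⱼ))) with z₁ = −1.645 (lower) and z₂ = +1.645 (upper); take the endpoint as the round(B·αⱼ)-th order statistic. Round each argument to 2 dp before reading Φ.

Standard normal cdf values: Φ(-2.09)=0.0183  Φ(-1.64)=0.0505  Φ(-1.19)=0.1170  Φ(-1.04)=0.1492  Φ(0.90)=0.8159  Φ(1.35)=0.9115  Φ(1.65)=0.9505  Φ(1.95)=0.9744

Lower: z₀ + z₁ = -0.069 + (-1.645) = -1.714; 1 − a(z₀+z₁) = 1 − (0.053)(-1.714) = 1.0908; argument = -0.069 + (-1.714)/1.0908 = -1.6403 → -1.64.
α₁ = Φ(-1.64) = 0.0505; rank = round(400 × 0.0505) = 20; θ*₍20₎ = 0.48288.
Upper: z₀ + z₂ = 1.576; 1 − a(z₀+z₂) = 0.9165; argument = 1.6506 → 1.65; α₂ = 0.9505; rank = 380; θ*₍380₎ = 0.88409.

(0.48288, 0.88409)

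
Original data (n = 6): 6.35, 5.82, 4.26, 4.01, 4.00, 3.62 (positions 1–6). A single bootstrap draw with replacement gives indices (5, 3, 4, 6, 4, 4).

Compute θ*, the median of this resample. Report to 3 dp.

Resample values: 4.00, 4.26, 4.01, 3.62, 4.01, 4.01.
Sorted: 3.62, 4.00, 4.01, 4.01, 4.01, 4.26
Median = average of the two middle values = 4.010

θ* = 4.010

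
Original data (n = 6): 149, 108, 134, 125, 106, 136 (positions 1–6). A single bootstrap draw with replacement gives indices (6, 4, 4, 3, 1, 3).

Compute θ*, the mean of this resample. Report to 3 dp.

θ* = 133.833

Resample values: 136, 125, 125, 134, 149, 134.
Mean = (136 + 125 + 125 + 134 + 149 + 134) / 6 = 803.0 / 6 = 133.833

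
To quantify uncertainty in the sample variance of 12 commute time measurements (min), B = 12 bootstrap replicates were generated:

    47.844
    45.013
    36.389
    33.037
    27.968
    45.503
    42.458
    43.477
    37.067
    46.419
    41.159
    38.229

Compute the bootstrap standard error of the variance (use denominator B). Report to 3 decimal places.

SE* = 5.729

Bootstrap SE is the standard deviation of the 12 replicate variances.
Mean of replicates: (47.844 + 45.013 + 36.389 + 33.037 + 27.968 + 45.503 + 42.458 + 43.477 + 37.067 + 46.419 + 41.159 + 38.229) / 12 = 484.5630 / 12 = 40.3802
Sum of squared deviations: (+7.4638)² + (+4.6328)² + (−3.9912)² + (−7.3432)² + (−12.4122)² + (+5.1228)² + (+2.0778)² + (+3.0968)² + (−3.3132)² + (+6.0388)² + (+0.7788)² + (−2.1512)² = 393.9152
Variance = 393.9152 / 12 = 32.8263
SE* = √32.8263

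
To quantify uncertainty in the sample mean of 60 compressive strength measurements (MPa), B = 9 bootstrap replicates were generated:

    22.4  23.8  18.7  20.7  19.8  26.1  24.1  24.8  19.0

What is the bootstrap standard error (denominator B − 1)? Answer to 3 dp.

Bootstrap SE is the standard deviation of the 9 replicate means.
Mean of replicates: (22.4 + 23.8 + 18.7 + 20.7 + 19.8 + 26.1 + 24.1 + 24.8 + 19.0) / 9 = 199.4000 / 9 = 22.1556
Sum of squared deviations: (+0.2444)² + (+1.6444)² + (−3.4556)² + (−1.4556)² + (−2.3556)² + (+3.9444)² + (+1.9444)² + (+2.6444)² + (−3.1556)² = 58.6622
Variance = 58.6622 / 8 = 7.3328
SE* = √7.3328

SE* = 2.708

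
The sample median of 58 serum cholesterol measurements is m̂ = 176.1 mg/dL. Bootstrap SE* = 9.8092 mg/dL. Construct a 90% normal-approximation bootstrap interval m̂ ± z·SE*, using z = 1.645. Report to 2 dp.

(159.96, 192.24)

Margin = 1.645 × 9.8092 = 16.136
Interval: 176.1 ± 16.136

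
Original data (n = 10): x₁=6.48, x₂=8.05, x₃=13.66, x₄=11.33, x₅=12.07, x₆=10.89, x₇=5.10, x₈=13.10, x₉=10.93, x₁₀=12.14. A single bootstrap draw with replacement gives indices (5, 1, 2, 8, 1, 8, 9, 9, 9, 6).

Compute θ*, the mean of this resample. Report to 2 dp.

Resample values: 12.07, 6.48, 8.05, 13.10, 6.48, 13.10, 10.93, 10.93, 10.93, 10.89.
Mean = (12.07 + 6.48 + 8.05 + 13.10 + 6.48 + 13.10 + 10.93 + 10.93 + 10.93 + 10.89) / 10 = 102.960 / 10 = 10.30

θ* = 10.30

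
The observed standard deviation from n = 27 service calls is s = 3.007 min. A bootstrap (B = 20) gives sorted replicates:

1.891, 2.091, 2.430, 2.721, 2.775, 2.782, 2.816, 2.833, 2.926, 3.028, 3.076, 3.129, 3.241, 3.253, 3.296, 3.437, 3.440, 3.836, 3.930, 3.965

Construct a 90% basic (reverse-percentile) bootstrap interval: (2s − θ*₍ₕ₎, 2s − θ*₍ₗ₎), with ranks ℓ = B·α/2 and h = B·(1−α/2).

Percentile endpoints at ranks 1 and 19: θ*₍1₎ = 1.891, θ*₍19₎ = 3.930.
Basic interval reflects these around s:
  lower = 2 × 3.007 − 3.930 = 2.084
  upper = 2 × 3.007 − 1.891 = 4.123

(2.084, 4.123)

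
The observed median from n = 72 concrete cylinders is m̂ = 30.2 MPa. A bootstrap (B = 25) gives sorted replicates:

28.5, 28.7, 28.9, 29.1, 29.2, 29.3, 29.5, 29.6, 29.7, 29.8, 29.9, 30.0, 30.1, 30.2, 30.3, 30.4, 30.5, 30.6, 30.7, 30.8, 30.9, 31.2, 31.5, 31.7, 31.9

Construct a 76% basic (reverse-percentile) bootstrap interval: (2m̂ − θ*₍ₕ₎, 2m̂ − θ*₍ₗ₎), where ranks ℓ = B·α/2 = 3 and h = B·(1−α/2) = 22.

Percentile endpoints at ranks 3 and 22: θ*₍3₎ = 28.9, θ*₍22₎ = 31.2.
Basic interval reflects these around m̂:
  lower = 2 × 30.2 − 31.2 = 29.2
  upper = 2 × 30.2 − 28.9 = 31.5

(29.2, 31.5)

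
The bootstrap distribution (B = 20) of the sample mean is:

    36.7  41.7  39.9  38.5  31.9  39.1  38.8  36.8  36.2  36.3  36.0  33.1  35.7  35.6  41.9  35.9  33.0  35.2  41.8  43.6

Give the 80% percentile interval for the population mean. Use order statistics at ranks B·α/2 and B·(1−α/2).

(33.0, 41.8)

Sorted replicates: 31.9, 33.0, 33.1, 35.2, 35.6, 35.7, 35.9, 36.0, 36.2, 36.3, 36.7, 36.8, 38.5, 38.8, 39.1, 39.9, 41.7, 41.8, 41.9, 43.6
α = 0.20; lower rank = 20 × 0.100 = 2; upper rank = 20 × 0.900 = 18.
The 2nd smallest replicate is 33.0; the 18th is 41.8.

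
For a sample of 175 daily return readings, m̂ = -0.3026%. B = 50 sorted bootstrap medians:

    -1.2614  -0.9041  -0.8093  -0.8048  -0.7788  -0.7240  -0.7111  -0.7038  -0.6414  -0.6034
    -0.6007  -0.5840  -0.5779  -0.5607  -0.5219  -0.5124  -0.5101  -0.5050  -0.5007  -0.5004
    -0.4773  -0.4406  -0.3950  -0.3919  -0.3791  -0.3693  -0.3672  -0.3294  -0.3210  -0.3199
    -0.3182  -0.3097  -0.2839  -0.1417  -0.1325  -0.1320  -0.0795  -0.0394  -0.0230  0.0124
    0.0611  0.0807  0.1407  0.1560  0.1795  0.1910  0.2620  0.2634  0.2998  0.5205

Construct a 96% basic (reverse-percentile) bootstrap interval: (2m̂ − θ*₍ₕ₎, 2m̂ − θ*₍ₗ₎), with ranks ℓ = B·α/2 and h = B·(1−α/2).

(-0.9050, 0.6562)

Percentile endpoints at ranks 1 and 49: θ*₍1₎ = -1.2614, θ*₍49₎ = 0.2998.
Basic interval reflects these around m̂:
  lower = 2 × -0.3026 − 0.2998 = -0.9050
  upper = 2 × -0.3026 − -1.2614 = 0.6562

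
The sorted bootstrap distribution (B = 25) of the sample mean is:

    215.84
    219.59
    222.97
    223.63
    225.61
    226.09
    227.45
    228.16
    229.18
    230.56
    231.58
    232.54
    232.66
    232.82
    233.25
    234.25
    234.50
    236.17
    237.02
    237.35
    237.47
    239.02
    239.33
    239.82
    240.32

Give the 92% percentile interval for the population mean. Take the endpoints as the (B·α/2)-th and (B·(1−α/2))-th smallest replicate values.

(215.84, 239.82)

α = 0.08; lower rank = 25 × 0.040 = 1; upper rank = 25 × 0.960 = 24.
The 1st smallest replicate is 215.84; the 24th is 239.82.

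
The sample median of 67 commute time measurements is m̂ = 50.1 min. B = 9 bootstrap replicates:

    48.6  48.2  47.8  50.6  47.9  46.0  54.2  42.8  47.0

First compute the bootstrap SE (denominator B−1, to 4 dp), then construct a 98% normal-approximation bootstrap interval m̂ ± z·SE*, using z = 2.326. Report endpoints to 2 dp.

(42.86, 57.34)

Mean of replicates = 48.1222; sum of squared deviations = 77.5556; SE* = √(77.5556/8) = 3.1136
Margin = 2.326 × 3.1136 = 7.242
Interval: 50.1 ± 7.242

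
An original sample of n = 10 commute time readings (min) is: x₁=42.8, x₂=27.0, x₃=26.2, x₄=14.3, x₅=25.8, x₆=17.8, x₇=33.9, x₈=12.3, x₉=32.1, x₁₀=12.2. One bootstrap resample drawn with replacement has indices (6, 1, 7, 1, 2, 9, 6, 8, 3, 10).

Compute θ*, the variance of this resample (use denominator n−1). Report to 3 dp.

Resample values: 17.8, 42.8, 33.9, 42.8, 27.0, 32.1, 17.8, 12.3, 26.2, 12.2.
Mean = 26.4900; sum of squared deviations = 1175.3490
s² = 1175.3490 / 9 = 130.5943

θ* = 130.594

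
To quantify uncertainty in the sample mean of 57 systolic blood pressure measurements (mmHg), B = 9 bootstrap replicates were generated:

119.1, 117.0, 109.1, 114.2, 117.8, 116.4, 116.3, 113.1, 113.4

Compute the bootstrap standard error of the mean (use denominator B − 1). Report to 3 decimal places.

SE* = 3.035

Bootstrap SE is the standard deviation of the 9 replicate means.
Mean of replicates: (119.1 + 117.0 + 109.1 + 114.2 + 117.8 + 116.4 + 116.3 + 113.1 + 113.4) / 9 = 1036.4000 / 9 = 115.1556
Sum of squared deviations: (+3.9444)² + (+1.8444)² + (−6.0556)² + (−0.9556)² + (+2.6444)² + (+1.2444)² + (+1.1444)² + (−2.0556)² + (−1.7556)² = 73.7022
Variance = 73.7022 / 8 = 9.2128
SE* = √9.2128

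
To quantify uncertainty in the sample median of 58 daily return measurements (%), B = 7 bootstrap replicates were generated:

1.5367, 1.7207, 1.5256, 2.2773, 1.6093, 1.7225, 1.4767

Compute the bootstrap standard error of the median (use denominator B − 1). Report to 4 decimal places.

SE* = 0.2736

Bootstrap SE is the standard deviation of the 7 replicate medians.
Mean of replicates: (1.5367 + 1.7207 + 1.5256 + 2.2773 + 1.6093 + 1.7225 + 1.4767) / 7 = 11.86880 / 7 = 1.69554
Sum of squared deviations: (−0.15884)² + (+0.02516)² + (−0.16994)² + (+0.58176)² + (−0.08624)² + (+0.02696)² + (−0.21884)² = 0.44924
Variance = 0.44924 / 6 = 0.07487
SE* = √0.07487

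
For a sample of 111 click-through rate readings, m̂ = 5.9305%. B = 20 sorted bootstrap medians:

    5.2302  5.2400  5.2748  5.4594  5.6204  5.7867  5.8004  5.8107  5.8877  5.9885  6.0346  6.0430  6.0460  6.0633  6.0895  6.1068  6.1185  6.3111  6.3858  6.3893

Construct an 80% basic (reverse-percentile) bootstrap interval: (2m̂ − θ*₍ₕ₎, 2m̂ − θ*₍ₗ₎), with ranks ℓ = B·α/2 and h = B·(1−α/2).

(5.5499, 6.6210)

Percentile endpoints at ranks 2 and 18: θ*₍2₎ = 5.2400, θ*₍18₎ = 6.3111.
Basic interval reflects these around m̂:
  lower = 2 × 5.9305 − 6.3111 = 5.5499
  upper = 2 × 5.9305 − 5.2400 = 6.6210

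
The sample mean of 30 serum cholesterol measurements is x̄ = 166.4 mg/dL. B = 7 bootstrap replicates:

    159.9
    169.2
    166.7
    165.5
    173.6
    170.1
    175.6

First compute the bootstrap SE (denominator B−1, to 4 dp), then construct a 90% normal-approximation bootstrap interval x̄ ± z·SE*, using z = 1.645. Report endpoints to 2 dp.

(157.76, 175.04)

Mean of replicates = 168.6571; sum of squared deviations = 165.4971; SE* = √(165.4971/6) = 5.2519
Margin = 1.645 × 5.2519 = 8.639
Interval: 166.4 ± 8.639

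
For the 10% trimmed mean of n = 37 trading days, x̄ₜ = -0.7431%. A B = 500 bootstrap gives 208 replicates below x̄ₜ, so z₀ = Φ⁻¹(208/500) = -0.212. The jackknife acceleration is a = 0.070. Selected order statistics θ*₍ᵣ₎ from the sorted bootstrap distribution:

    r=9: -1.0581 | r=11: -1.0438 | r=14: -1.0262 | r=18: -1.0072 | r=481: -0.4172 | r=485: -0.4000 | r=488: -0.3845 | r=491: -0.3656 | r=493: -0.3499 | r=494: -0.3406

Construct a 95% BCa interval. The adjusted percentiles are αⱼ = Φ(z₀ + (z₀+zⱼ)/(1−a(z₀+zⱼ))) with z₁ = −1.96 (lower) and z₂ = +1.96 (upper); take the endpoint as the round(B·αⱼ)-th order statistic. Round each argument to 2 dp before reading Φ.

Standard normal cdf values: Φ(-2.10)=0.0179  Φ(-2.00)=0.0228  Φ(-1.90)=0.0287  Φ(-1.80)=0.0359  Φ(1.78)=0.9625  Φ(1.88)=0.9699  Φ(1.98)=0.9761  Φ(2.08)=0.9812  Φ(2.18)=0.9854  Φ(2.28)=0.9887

(-1.0581, -0.4172)

Lower: z₀ + z₁ = -0.212 + (-1.960) = -2.172; 1 − a(z₀+z₁) = 1 − (0.070)(-2.172) = 1.1520; argument = -0.212 + (-2.172)/1.1520 = -2.0974 → -2.10.
α₁ = Φ(-2.10) = 0.0179; rank = round(500 × 0.0179) = 9; θ*₍9₎ = -1.0581.
Upper: z₀ + z₂ = 1.748; 1 − a(z₀+z₂) = 0.8776; argument = 1.7797 → 1.78; α₂ = 0.9625; rank = 481; θ*₍481₎ = -0.4172.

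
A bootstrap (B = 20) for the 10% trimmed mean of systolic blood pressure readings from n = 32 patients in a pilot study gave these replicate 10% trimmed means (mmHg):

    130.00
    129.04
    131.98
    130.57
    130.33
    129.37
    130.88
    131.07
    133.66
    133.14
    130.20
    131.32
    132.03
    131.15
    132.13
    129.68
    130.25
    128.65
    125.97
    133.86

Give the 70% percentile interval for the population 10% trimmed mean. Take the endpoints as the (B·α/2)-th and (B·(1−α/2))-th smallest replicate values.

(129.04, 132.13)

Sorted replicates: 125.97, 128.65, 129.04, 129.37, 129.68, 130.00, 130.20, 130.25, 130.33, 130.57, 130.88, 131.07, 131.15, 131.32, 131.98, 132.03, 132.13, 133.14, 133.66, 133.86
α = 0.30; lower rank = 20 × 0.150 = 3; upper rank = 20 × 0.850 = 17.
The 3rd smallest replicate is 129.04; the 17th is 132.13.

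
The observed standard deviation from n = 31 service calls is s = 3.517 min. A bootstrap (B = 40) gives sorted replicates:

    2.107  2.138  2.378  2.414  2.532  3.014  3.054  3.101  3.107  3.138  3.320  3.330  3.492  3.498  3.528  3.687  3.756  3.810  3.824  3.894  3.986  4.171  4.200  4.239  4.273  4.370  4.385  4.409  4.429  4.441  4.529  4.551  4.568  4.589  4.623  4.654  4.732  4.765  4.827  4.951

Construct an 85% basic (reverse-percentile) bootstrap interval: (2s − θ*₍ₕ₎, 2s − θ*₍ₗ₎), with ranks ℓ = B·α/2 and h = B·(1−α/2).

(2.302, 4.656)

Percentile endpoints at ranks 3 and 37: θ*₍3₎ = 2.378, θ*₍37₎ = 4.732.
Basic interval reflects these around s:
  lower = 2 × 3.517 − 4.732 = 2.302
  upper = 2 × 3.517 − 2.378 = 4.656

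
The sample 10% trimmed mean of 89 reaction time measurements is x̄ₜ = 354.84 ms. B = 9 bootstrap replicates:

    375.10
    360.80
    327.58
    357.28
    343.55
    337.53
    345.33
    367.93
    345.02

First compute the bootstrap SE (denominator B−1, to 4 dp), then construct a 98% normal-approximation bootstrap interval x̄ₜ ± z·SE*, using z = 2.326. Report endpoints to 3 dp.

Mean of replicates = 351.1244; sum of squared deviations = 1856.1230; SE* = √(1856.1230/8) = 15.2321
Margin = 2.326 × 15.2321 = 35.4299
Interval: 354.84 ± 35.4299

(319.410, 390.270)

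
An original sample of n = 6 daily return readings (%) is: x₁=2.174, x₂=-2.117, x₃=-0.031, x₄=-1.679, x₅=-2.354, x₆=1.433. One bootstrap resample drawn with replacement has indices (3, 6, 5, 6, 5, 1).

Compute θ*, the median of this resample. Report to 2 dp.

θ* = 0.70

Resample values: -0.031, 1.433, -2.354, 1.433, -2.354, 2.174.
Sorted: -2.354, -2.354, -0.031, 1.433, 1.433, 2.174
Median = average of the two middle values = 0.70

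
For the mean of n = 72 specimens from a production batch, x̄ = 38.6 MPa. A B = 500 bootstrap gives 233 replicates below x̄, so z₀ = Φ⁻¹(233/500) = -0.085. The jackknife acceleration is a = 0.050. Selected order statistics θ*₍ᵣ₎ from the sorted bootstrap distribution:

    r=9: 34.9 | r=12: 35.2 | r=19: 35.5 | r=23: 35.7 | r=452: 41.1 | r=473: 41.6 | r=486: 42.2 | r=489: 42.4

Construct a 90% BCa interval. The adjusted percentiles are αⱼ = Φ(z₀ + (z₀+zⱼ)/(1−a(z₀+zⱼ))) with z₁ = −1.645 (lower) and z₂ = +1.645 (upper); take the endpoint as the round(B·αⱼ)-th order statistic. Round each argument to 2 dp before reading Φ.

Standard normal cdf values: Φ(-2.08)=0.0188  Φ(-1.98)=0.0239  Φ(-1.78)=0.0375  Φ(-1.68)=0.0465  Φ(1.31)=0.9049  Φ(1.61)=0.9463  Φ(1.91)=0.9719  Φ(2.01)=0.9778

Lower: z₀ + z₁ = -0.085 + (-1.645) = -1.730; 1 − a(z₀+z₁) = 1 − (0.050)(-1.730) = 1.0865; argument = -0.085 + (-1.730)/1.0865 = -1.6773 → -1.68.
α₁ = Φ(-1.68) = 0.0465; rank = round(500 × 0.0465) = 23; θ*₍23₎ = 35.7.
Upper: z₀ + z₂ = 1.560; 1 − a(z₀+z₂) = 0.9220; argument = 1.6070 → 1.61; α₂ = 0.9463; rank = 473; θ*₍473₎ = 41.6.

(35.7, 41.6)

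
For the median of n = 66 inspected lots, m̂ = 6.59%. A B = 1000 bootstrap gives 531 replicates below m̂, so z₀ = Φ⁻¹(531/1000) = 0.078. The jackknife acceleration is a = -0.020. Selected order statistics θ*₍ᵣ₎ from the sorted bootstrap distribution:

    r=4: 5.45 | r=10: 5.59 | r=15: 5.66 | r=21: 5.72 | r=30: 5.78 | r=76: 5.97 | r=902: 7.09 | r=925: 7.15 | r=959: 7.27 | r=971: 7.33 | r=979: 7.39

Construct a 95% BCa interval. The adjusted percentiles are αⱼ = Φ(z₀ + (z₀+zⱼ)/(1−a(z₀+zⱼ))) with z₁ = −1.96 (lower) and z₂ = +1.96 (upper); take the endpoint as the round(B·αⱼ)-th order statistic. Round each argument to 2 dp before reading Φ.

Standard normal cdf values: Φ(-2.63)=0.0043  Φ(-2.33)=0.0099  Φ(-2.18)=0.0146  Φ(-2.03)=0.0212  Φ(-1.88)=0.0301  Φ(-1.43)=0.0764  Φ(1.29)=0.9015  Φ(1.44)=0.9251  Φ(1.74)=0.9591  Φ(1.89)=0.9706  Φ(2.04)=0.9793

Lower: z₀ + z₁ = 0.078 + (-1.960) = -1.882; 1 − a(z₀+z₁) = 1 − (-0.020)(-1.882) = 0.9624; argument = 0.078 + (-1.882)/0.9624 = -1.8776 → -1.88.
α₁ = Φ(-1.88) = 0.0301; rank = round(1000 × 0.0301) = 30; θ*₍30₎ = 5.78.
Upper: z₀ + z₂ = 2.038; 1 − a(z₀+z₂) = 1.0408; argument = 2.0362 → 2.04; α₂ = 0.9793; rank = 979; θ*₍979₎ = 7.39.

(5.78, 7.39)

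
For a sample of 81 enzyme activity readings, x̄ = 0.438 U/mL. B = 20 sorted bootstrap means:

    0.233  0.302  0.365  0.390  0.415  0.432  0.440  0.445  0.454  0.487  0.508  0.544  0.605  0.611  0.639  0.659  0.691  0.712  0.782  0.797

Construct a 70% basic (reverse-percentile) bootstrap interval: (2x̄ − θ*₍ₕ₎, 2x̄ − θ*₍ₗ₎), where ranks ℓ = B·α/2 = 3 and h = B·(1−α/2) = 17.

Percentile endpoints at ranks 3 and 17: θ*₍3₎ = 0.365, θ*₍17₎ = 0.691.
Basic interval reflects these around x̄:
  lower = 2 × 0.438 − 0.691 = 0.185
  upper = 2 × 0.438 − 0.365 = 0.511

(0.185, 0.511)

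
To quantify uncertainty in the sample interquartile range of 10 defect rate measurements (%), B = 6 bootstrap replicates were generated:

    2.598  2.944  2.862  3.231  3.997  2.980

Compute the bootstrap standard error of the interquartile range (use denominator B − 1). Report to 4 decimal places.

Bootstrap SE is the standard deviation of the 6 replicate interquartile ranges.
Mean of replicates: (2.598 + 2.944 + 2.862 + 3.231 + 3.997 + 2.980) / 6 = 18.61200 / 6 = 3.10200
Sum of squared deviations: (−0.50400)² + (−0.15800)² + (−0.24000)² + (+0.12900)² + (+0.89500)² + (−0.12200)² = 1.16913
Variance = 1.16913 / 5 = 0.23383
SE* = √0.23383

SE* = 0.4836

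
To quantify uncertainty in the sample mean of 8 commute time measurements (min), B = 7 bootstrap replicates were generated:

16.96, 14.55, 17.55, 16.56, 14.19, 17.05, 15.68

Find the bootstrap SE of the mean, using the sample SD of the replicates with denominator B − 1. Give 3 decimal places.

Bootstrap SE is the standard deviation of the 7 replicate means.
Mean of replicates: (16.96 + 14.55 + 17.55 + 16.56 + 14.19 + 17.05 + 15.68) / 7 = 112.5400 / 7 = 16.0771
Sum of squared deviations: (+0.8829)² + (−1.5271)² + (+1.4729)² + (+0.4829)² + (−1.8871)² + (+0.9729)² + (−0.3971)² = 10.1795
Variance = 10.1795 / 6 = 1.6966
SE* = √1.6966

SE* = 1.303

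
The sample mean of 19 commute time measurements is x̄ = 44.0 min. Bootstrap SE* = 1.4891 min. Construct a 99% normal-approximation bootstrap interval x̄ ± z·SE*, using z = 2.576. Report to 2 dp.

Margin = 2.576 × 1.4891 = 3.836
Interval: 44.0 ± 3.836

(40.16, 47.84)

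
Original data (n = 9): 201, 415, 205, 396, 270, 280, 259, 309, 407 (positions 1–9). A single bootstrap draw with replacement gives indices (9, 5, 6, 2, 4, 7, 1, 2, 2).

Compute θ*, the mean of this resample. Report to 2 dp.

Resample values: 407, 270, 280, 415, 396, 259, 201, 415, 415.
Mean = (407 + 270 + 280 + 415 + 396 + 259 + 201 + 415 + 415) / 9 = 3058.0 / 9 = 339.78

θ* = 339.78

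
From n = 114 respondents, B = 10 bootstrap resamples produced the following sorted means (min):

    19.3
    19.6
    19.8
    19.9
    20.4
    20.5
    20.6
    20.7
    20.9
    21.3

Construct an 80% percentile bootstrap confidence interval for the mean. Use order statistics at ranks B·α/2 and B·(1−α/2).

(19.3, 20.9)

α = 0.20; lower rank = 10 × 0.100 = 1; upper rank = 10 × 0.900 = 9.
The 1st smallest replicate is 19.3; the 9th is 20.9.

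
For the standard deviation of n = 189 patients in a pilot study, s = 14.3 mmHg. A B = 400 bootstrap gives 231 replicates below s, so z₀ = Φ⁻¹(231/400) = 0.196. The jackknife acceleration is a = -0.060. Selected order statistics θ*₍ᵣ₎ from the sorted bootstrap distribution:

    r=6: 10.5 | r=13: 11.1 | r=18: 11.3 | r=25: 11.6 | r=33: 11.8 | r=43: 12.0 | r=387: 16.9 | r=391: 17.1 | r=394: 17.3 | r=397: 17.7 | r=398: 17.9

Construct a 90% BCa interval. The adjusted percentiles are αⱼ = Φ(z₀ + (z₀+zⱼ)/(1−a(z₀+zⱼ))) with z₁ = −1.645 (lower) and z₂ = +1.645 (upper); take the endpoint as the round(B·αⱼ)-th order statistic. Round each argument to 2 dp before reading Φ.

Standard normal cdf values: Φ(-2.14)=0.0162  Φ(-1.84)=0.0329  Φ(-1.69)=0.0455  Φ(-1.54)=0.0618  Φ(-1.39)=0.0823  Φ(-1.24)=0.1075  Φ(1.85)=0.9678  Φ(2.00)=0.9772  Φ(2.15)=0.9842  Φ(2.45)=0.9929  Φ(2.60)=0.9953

Lower: z₀ + z₁ = 0.196 + (-1.645) = -1.449; 1 − a(z₀+z₁) = 1 − (-0.060)(-1.449) = 0.9131; argument = 0.196 + (-1.449)/0.9131 = -1.3910 → -1.39.
α₁ = Φ(-1.39) = 0.0823; rank = round(400 × 0.0823) = 33; θ*₍33₎ = 11.8.
Upper: z₀ + z₂ = 1.841; 1 − a(z₀+z₂) = 1.1105; argument = 1.8539 → 1.85; α₂ = 0.9678; rank = 387; θ*₍387₎ = 16.9.

(11.8, 16.9)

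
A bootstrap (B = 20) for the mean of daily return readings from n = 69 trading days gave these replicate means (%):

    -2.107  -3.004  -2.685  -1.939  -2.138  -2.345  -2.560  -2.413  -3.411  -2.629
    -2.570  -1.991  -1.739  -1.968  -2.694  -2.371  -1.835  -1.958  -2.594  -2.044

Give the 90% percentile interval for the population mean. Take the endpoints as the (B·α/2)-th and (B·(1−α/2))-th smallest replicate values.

Sorted replicates: -3.411, -3.004, -2.694, -2.685, -2.629, -2.594, -2.570, -2.560, -2.413, -2.371, -2.345, -2.138, -2.107, -2.044, -1.991, -1.968, -1.958, -1.939, -1.835, -1.739
α = 0.10; lower rank = 20 × 0.050 = 1; upper rank = 20 × 0.950 = 19.
The 1st smallest replicate is -3.411; the 19th is -1.835.

(-3.411, -1.835)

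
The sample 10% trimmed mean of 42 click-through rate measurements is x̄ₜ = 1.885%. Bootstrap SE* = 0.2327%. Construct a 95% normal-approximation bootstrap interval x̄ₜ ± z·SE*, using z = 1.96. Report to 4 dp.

Margin = 1.96 × 0.2327 = 0.45609
Interval: 1.885 ± 0.45609

(1.4289, 2.3411)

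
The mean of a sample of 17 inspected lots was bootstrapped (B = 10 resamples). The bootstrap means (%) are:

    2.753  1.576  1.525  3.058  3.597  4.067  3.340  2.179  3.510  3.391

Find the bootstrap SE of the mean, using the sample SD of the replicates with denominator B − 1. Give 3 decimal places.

SE* = 0.873

Bootstrap SE is the standard deviation of the 10 replicate means.
Mean of replicates: (2.753 + 1.576 + 1.525 + 3.058 + 3.597 + 4.067 + 3.340 + 2.179 + 3.510 + 3.391) / 10 = 28.9960 / 10 = 2.8996
Sum of squared deviations: (−0.1466)² + (−1.3236)² + (−1.3746)² + (+0.1584)² + (+0.6974)² + (+1.1674)² + (+0.4404)² + (−0.7206)² + (+0.6104)² + (+0.4914)² = 6.8645
Variance = 6.8645 / 9 = 0.7627
SE* = √0.7627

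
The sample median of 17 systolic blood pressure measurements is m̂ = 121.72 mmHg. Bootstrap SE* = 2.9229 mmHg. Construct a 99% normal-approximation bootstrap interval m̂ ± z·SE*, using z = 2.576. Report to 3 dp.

(114.191, 129.249)

Margin = 2.576 × 2.9229 = 7.5294
Interval: 121.72 ± 7.5294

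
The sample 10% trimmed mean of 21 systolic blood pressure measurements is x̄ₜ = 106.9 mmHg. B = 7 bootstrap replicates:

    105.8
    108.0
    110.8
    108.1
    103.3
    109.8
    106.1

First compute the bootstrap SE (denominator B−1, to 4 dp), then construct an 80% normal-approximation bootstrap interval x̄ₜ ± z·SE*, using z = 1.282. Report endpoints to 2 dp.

(103.62, 110.18)

Mean of replicates = 107.4143; sum of squared deviations = 39.2286; SE* = √(39.2286/6) = 2.5570
Margin = 1.282 × 2.5570 = 3.278
Interval: 106.9 ± 3.278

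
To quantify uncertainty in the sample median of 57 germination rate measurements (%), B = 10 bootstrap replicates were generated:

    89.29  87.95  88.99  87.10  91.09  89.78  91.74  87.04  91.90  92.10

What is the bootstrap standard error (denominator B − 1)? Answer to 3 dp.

SE* = 1.951

Bootstrap SE is the standard deviation of the 10 replicate medians.
Mean of replicates: (89.29 + 87.95 + 88.99 + 87.10 + 91.09 + 89.78 + 91.74 + 87.04 + 91.90 + 92.10) / 10 = 896.9800 / 10 = 89.6980
Sum of squared deviations: (−0.4080)² + (−1.7480)² + (−0.7080)² + (−2.5980)² + (+1.3920)² + (+0.0820)² + (+2.0420)² + (−2.6580)² + (+2.2020)² + (+2.4020)² = 34.2704
Variance = 34.2704 / 9 = 3.8078
SE* = √3.8078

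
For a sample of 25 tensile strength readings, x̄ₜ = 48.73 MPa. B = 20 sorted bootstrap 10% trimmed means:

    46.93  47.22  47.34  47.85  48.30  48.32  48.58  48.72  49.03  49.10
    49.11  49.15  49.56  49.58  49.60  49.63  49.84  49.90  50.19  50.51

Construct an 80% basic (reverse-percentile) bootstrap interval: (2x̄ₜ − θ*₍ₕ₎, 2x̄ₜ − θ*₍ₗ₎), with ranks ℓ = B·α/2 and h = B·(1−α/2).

Percentile endpoints at ranks 2 and 18: θ*₍2₎ = 47.22, θ*₍18₎ = 49.90.
Basic interval reflects these around x̄ₜ:
  lower = 2 × 48.73 − 49.90 = 47.56
  upper = 2 × 48.73 − 47.22 = 50.24

(47.56, 50.24)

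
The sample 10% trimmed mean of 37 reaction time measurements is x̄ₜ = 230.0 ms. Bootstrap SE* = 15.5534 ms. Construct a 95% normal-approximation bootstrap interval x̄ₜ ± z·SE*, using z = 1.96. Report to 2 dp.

Margin = 1.96 × 15.5534 = 30.485
Interval: 230.0 ± 30.485

(199.52, 260.48)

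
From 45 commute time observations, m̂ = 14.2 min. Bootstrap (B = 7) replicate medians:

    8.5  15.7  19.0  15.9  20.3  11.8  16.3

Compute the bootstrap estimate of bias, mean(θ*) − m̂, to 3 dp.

bias = +1.157

mean(θ*) = (8.5 + 15.7 + 19.0 + 15.9 + 20.3 + 11.8 + 16.3) / 7 = 15.3571
bias = 15.3571 − 14.2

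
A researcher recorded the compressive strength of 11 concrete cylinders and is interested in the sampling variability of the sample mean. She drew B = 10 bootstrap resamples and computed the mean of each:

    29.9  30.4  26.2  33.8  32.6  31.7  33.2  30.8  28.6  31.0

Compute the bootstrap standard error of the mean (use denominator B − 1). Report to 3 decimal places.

SE* = 2.256

Bootstrap SE is the standard deviation of the 10 replicate means.
Mean of replicates: (29.9 + 30.4 + 26.2 + 33.8 + 32.6 + 31.7 + 33.2 + 30.8 + 28.6 + 31.0) / 10 = 308.2000 / 10 = 30.8200
Sum of squared deviations: (−0.9200)² + (−0.4200)² + (−4.6200)² + (+2.9800)² + (+1.7800)² + (+0.8800)² + (+2.3800)² + (−0.0200)² + (−2.2200)² + (+0.1800)² = 45.8160
Variance = 45.8160 / 9 = 5.0907
SE* = √5.0907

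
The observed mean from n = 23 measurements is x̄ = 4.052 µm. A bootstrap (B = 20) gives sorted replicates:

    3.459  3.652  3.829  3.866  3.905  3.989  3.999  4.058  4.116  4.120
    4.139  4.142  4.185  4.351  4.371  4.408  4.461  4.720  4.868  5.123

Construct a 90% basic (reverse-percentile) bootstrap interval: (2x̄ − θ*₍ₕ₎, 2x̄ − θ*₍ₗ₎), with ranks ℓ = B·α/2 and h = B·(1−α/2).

(3.236, 4.645)

Percentile endpoints at ranks 1 and 19: θ*₍1₎ = 3.459, θ*₍19₎ = 4.868.
Basic interval reflects these around x̄:
  lower = 2 × 4.052 − 4.868 = 3.236
  upper = 2 × 4.052 − 3.459 = 4.645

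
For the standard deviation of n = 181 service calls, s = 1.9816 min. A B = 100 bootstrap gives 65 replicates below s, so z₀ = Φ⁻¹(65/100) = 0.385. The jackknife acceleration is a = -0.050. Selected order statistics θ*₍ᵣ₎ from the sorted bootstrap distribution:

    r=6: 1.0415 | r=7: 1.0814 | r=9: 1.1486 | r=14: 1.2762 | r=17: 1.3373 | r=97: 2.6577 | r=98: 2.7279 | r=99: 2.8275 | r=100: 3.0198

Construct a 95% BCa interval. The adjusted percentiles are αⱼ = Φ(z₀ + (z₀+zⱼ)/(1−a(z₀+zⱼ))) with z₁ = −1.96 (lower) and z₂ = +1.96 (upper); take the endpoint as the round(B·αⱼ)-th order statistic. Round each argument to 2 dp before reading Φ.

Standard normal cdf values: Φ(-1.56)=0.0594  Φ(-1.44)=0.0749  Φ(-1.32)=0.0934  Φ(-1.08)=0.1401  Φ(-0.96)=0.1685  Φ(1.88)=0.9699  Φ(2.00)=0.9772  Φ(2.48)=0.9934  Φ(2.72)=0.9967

(1.1486, 2.8275)

Lower: z₀ + z₁ = 0.385 + (-1.960) = -1.575; 1 − a(z₀+z₁) = 1 − (-0.050)(-1.575) = 0.9213; argument = 0.385 + (-1.575)/0.9213 = -1.3246 → -1.32.
α₁ = Φ(-1.32) = 0.0934; rank = round(100 × 0.0934) = 9; θ*₍9₎ = 1.1486.
Upper: z₀ + z₂ = 2.345; 1 − a(z₀+z₂) = 1.1173; argument = 2.4839 → 2.48; α₂ = 0.9934; rank = 99; θ*₍99₎ = 2.8275.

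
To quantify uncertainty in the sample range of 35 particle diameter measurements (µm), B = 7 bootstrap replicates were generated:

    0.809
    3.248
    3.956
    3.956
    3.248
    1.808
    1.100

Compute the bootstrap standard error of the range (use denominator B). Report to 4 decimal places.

SE* = 1.2306

Bootstrap SE is the standard deviation of the 7 replicate ranges.
Mean of replicates: (0.809 + 3.248 + 3.956 + 3.956 + 3.248 + 1.808 + 1.100) / 7 = 18.12500 / 7 = 2.58929
Sum of squared deviations: (−1.78029)² + (+0.65871)² + (+1.36671)² + (+1.36671)² + (+0.65871)² + (−0.78129)² + (−1.48929)² = 10.60142
Variance = 10.60142 / 7 = 1.51449
SE* = √1.51449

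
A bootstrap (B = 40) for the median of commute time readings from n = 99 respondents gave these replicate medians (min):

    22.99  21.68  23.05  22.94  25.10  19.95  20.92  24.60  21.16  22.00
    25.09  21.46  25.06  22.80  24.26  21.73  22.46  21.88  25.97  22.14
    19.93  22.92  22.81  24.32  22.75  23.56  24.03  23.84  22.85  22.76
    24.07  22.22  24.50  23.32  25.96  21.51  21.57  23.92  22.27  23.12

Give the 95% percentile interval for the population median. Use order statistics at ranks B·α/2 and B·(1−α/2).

(19.93, 25.96)

Sorted replicates: 19.93, 19.95, 20.92, 21.16, 21.46, 21.51, 21.57, 21.68, 21.73, 21.88, 22.00, 22.14, 22.22, 22.27, 22.46, 22.75, 22.76, 22.80, 22.81, 22.85, 22.92, 22.94, 22.99, 23.05, 23.12, 23.32, 23.56, 23.84, 23.92, 24.03, 24.07, 24.26, 24.32, 24.50, 24.60, 25.06, 25.09, 25.10, 25.96, 25.97
α = 0.05; lower rank = 40 × 0.025 = 1; upper rank = 40 × 0.975 = 39.
The 1st smallest replicate is 19.93; the 39th is 25.96.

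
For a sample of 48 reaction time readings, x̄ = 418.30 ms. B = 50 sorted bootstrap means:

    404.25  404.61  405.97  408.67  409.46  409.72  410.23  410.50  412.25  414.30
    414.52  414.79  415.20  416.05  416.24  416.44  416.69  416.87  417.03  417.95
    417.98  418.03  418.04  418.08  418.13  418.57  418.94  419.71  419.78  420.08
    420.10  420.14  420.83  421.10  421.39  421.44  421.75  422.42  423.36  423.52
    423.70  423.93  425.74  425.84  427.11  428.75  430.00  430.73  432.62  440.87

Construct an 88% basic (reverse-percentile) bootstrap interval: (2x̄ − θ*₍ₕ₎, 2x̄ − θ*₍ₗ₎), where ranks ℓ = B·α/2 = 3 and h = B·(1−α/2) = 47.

(406.60, 430.63)

Percentile endpoints at ranks 3 and 47: θ*₍3₎ = 405.97, θ*₍47₎ = 430.00.
Basic interval reflects these around x̄:
  lower = 2 × 418.30 − 430.00 = 406.60
  upper = 2 × 418.30 − 405.97 = 430.63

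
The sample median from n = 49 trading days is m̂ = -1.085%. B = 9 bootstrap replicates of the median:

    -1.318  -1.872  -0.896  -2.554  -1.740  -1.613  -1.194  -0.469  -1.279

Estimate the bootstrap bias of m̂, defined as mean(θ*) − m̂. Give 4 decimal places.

bias = −0.3522

mean(θ*) = ((-1.318) + (-1.872) + (-0.896) + (-2.554) + (-1.740) + (-1.613) + (-1.194) + (-0.469) + (-1.279)) / 9 = -1.43722
bias = -1.43722 − -1.085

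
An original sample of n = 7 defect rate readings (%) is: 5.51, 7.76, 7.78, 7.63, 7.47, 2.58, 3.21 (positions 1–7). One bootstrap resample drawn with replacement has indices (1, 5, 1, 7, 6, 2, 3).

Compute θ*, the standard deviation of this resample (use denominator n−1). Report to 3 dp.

Resample values: 5.51, 7.47, 5.51, 3.21, 2.58, 7.76, 7.78.
Mean = 5.6886; sum of squared deviations = 27.7087
s² = 27.7087 / 6 = 4.6181
s = √4.6181 = 2.149

θ* = 2.149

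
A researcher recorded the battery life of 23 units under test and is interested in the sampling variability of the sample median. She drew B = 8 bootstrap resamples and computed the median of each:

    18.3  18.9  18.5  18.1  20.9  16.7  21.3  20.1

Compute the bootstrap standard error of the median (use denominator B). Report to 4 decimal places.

Bootstrap SE is the standard deviation of the 8 replicate medians.
Mean of replicates: (18.3 + 18.9 + 18.5 + 18.1 + 20.9 + 16.7 + 21.3 + 20.1) / 8 = 152.80000 / 8 = 19.10000
Sum of squared deviations: (−0.80000)² + (−0.20000)² + (−0.60000)² + (−1.00000)² + (+1.80000)² + (−2.40000)² + (+2.20000)² + (+1.00000)² = 16.88000
Variance = 16.88000 / 8 = 2.11000
SE* = √2.11000

SE* = 1.4526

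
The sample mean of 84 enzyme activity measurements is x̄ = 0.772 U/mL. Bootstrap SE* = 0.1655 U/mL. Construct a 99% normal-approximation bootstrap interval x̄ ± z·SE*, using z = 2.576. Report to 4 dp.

Margin = 2.576 × 0.1655 = 0.42633
Interval: 0.772 ± 0.42633

(0.3457, 1.1983)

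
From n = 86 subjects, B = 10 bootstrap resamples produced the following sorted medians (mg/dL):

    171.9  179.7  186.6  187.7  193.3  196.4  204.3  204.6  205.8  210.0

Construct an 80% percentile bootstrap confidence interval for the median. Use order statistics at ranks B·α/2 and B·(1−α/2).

(171.9, 205.8)

α = 0.20; lower rank = 10 × 0.100 = 1; upper rank = 10 × 0.900 = 9.
The 1st smallest replicate is 171.9; the 9th is 205.8.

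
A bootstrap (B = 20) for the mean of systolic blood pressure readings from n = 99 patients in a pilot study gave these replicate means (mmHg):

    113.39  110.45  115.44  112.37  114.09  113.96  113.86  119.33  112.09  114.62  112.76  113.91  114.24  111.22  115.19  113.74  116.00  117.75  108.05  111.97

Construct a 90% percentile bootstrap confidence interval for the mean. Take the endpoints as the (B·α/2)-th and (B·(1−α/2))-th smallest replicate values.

Sorted replicates: 108.05, 110.45, 111.22, 111.97, 112.09, 112.37, 112.76, 113.39, 113.74, 113.86, 113.91, 113.96, 114.09, 114.24, 114.62, 115.19, 115.44, 116.00, 117.75, 119.33
α = 0.10; lower rank = 20 × 0.050 = 1; upper rank = 20 × 0.950 = 19.
The 1st smallest replicate is 108.05; the 19th is 117.75.

(108.05, 117.75)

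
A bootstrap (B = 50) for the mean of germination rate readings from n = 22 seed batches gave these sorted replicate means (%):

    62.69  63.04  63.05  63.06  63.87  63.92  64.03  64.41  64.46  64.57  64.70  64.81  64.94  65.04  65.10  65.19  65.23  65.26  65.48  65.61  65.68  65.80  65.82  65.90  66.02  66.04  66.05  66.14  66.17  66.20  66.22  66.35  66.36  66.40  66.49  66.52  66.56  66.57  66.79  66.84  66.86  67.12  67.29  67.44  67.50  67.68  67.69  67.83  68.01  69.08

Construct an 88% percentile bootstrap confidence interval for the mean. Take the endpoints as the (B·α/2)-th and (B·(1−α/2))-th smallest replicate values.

α = 0.12; lower rank = 50 × 0.060 = 3; upper rank = 50 × 0.940 = 47.
The 3rd smallest replicate is 63.05; the 47th is 67.69.

(63.05, 67.69)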